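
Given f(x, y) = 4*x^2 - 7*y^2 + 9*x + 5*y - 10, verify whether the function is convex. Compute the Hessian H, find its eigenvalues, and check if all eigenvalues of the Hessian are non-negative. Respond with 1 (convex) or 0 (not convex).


The Hessian of f(x,y) = 4*x^2 - 7*y^2 + 9*x + 5*y - 10 is:
H = [[8, 0], [0, -14]]
Trace = 8 - 14 = -6
Determinant = 8*-14 - (0)^2 = -112
Discriminant = (-6)^2 - 4*-112 = 484.0
Eigenvalues: lambda_1 = -14.0, lambda_2 = 8.0
The function is not convex.

0


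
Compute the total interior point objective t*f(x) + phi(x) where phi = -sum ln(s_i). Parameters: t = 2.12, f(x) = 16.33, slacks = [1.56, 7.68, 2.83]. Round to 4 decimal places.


Step 1: Compute log-barrier.
ln values: [0.4447, 2.0386, 1.0403]
phi = -(0.4447 + 2.0386 + 1.0403) = -3.5236
Step 2: Compute augmented objective.
t*f(x) = 2.12*16.33 = 34.6196
Total = 34.6196 - 3.5236 = 31.096


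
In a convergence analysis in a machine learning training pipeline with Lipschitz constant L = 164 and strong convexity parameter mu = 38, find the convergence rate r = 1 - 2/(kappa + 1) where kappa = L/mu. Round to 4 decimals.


Step 1: Compute the condition number.
kappa = L/mu = 164/38 = 4.3158
Step 2: Compute the convergence rate.
r = 1 - 2/(kappa + 1) = 1 - 2*mu/(L + mu) = (L - mu)/(L + mu) = 126/202 = 0.6238


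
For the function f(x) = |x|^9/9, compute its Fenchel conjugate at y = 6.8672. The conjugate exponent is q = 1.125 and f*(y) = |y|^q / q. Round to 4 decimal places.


The conjugate exponent q satisfies 1/p + 1/q = 1.
p = 9, so q = 9/(9 - 1) = 1.125
|y|^q = 6.8672^1.125 = 8.7373
f*(6.8672) = 8.7373 / 1.125 = 7.7665


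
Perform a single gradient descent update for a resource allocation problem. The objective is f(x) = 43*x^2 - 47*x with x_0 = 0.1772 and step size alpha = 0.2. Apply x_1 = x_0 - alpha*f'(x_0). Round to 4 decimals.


We compute the gradient at x_0 and apply the update.
f'(x) = 86*x - 47
f'(0.1772) = 86*0.1772 - 47 = -31.7608
x_1 = 0.1772 - 0.2*-31.7608 = 6.5294


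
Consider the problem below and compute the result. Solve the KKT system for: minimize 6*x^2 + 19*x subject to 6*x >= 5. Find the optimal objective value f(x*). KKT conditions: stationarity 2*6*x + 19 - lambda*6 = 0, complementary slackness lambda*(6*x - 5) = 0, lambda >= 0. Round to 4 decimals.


Step 1: Try lambda = 0 (constraint inactive).
x_unc = -19/(2*6) = -1.5833
Check: 6*-1.5833 = -9.4998 < 5 -- violated!
Step 2: Constraint must be active: 6*x = 5
x* = 5/6 = 0.8333 (rounded; the exact value 5/6 is used below)
lambda = (2*6*(5/6) + 19)/6 = 4.8333
Step 3: Compute optimal value.
f(x*) = 6*(5/6)^2 + 19*(5/6) = 20.0


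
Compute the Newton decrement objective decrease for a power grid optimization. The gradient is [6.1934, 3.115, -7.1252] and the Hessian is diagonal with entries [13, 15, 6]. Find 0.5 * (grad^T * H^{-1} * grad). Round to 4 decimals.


Step 1: H is diagonal, so H^(-1) * g = [0.4764, 0.2077, -1.1875].
Step 2: g^T H^(-1) g = sum_i g_i^2 / H_ii
  = (6.1934)^2/13 + (3.115)^2/15 + (-7.1252)^2/6
  = 2.9506 + 0.6469 + 8.4614 = 12.0589
Step 3: Objective decrease = 0.5 * g^T H^(-1) g = 6.0295


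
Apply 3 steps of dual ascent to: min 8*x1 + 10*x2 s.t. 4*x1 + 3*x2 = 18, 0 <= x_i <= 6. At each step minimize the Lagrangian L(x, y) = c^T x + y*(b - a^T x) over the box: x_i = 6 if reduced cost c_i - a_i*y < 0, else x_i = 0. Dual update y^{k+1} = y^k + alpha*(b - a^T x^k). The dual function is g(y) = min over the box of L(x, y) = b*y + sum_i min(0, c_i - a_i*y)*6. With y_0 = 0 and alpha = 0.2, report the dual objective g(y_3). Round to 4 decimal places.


Dual ascent for LP: min 8*x1 + 10*x2, 4*x1 + 3*x2 = 18, 0 <= x_i <= 6
Step 1: y^k = 0.0, reduced costs: (8.0, 10.0)
  x^k = (0.0, 0.0), subgradient = b - a^T x = 18.0
  y^{k+1} = 0.0 + 0.2*18.0 = 3.6
Step 2: y^k = 3.6, reduced costs: (-6.4, -0.8)
  x^k = (6.0, 6.0), subgradient = b - a^T x = -24.0
  y^{k+1} = 3.6 + 0.2*-24.0 = -1.2
Step 3: y^k = -1.2, reduced costs: (12.8, 13.6)
  x^k = (0.0, 0.0), subgradient = b - a^T x = 18.0
  y^{k+1} = -1.2 + 0.2*18.0 = 2.4
Dual objective at y_3 = 2.4: reduced costs (-1.6, 2.8), box minimizer x = (6.0, 0.0)
g(y_3) = b*y + (c1 - a1*y)*x1 + (c2 - a2*y)*x2 = 18*2.4 + (-1.6)*6.0 + 2.8*0.0 = 43.2 - 9.6 + 0.0 = 33.6


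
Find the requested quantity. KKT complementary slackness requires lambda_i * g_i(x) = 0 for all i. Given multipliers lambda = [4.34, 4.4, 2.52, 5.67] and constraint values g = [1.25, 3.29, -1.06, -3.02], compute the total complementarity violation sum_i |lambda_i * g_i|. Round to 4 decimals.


KKT complementary slackness check:
lambda_1 * g_1 = 4.34 * 1.25 = 5.425
lambda_2 * g_2 = 4.4 * 3.29 = 14.476
lambda_3 * g_3 = 2.52 * -1.06 = -2.6712
lambda_4 * g_4 = 5.67 * -3.02 = -17.1234
Total violation = 5.425 + 14.476 + 2.6712 + 17.1234 = 39.6956


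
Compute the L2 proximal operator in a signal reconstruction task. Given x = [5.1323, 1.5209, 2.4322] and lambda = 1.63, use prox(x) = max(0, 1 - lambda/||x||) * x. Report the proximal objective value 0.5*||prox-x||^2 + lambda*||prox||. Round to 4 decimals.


Step 1: Compute ||x||.
||x|| = 5.8796
Step 2: Compute scaling factor.
scale = max(0, 1 - 1.63/5.8796) = 0.7228
Step 3: prox(x) = [3.7095, 1.0993, 1.7579]
||prox(x)|| = 4.2496
Step 4: Proximal objective.
0.5*||prox-x||^2 = 1.3285
lambda*||prox|| = 6.9268
Total = 8.2552


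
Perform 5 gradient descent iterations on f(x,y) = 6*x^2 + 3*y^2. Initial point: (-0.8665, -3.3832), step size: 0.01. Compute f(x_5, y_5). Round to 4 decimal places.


Gradient descent on f(x,y) = 6*x^2 + 3*y^2.
Starting point: (-0.8665, -3.3832), alpha = 0.01
Step 1: grad_x = 2*6*-0.8665 = -10.398, grad_y = 2*3*-3.3832 = -20.2992
  x_1 = -0.8665 - 0.01*-10.398 = -0.7625
  y_1 = -3.3832 - 0.01*-20.2992 = -3.1802
Step 2: grad_x = 2*6*-0.7625 = -9.1502, grad_y = 2*3*-3.1802 = -19.0812
  x_2 = -0.7625 - 0.01*-9.1502 = -0.671
  y_2 = -3.1802 - 0.01*-19.0812 = -2.9894
Step 3: grad_x = 2*6*-0.671 = -8.0522, grad_y = 2*3*-2.9894 = -17.9364
  x_3 = -0.671 - 0.01*-8.0522 = -0.5905
  y_3 = -2.9894 - 0.01*-17.9364 = -2.81
Step 4: grad_x = 2*6*-0.5905 = -7.0859, grad_y = 2*3*-2.81 = -16.8602
  x_4 = -0.5905 - 0.01*-7.0859 = -0.5196
  y_4 = -2.81 - 0.01*-16.8602 = -2.6414
Step 5: grad_x = 2*6*-0.5196 = -6.2356, grad_y = 2*3*-2.6414 = -15.8486
  x_5 = -0.5196 - 0.01*-6.2356 = -0.4573
  y_5 = -2.6414 - 0.01*-15.8486 = -2.4829
f(-0.4573, -2.4829) = 6*(-0.4573)^2 + 3*(-2.4829)^2 = 19.7497


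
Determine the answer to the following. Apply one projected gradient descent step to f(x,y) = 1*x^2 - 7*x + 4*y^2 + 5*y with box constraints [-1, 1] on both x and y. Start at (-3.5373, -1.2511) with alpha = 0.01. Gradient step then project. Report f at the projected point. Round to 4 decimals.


Step 1: Compute gradient at (-3.5373, -1.2511).
grad_x = 2*1*-3.5373 - 7 = -14.0746
grad_y = 2*4*-1.2511 + 5 = -5.0088
Step 2: Gradient step.
x_raw = -3.5373 - 0.01*-14.0746 = -3.3966
y_raw = -1.2511 - 0.01*-5.0088 = -1.201
Step 3: Project onto [-1, 1].
x_proj = clip(-3.3966) = -1.0
y_proj = clip(-1.201) = -1.0
Step 4: Evaluate f.
f(-1.0, -1.0) = 7.0


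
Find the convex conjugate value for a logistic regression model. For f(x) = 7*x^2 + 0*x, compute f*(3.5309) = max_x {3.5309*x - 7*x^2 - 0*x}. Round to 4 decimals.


f*(y) = sup_x {y*x - a*x^2 - b*x} = sup_x {(y-b)*x - a*x^2}
FOC: (y - b) - 2a*x = 0 => x* = (y - b)/(2a)
x* = (3.5309 - 0)/(2*7) = 0.2522
f*(3.5309) = (y-b)^2/(4a) = (3.5309 - 0)^2/(4*7)
= 12.4673/28 = 0.4453


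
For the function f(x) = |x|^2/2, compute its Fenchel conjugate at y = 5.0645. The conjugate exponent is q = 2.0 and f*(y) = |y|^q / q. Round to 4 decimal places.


The conjugate exponent q satisfies 1/p + 1/q = 1.
p = 2, so q = 2/(2 - 1) = 2.0
|y|^q = 5.0645^2.0 = 25.6492
f*(5.0645) = 25.6492 / 2.0 = 12.8246


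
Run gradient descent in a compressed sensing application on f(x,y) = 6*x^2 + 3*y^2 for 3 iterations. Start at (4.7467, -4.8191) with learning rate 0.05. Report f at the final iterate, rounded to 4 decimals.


Gradient descent on f(x,y) = 6*x^2 + 3*y^2.
Starting point: (4.7467, -4.8191), alpha = 0.05
Step 1: grad_x = 2*6*4.7467 = 56.9604, grad_y = 2*3*-4.8191 = -28.9146
  x_1 = 4.7467 - 0.05*56.9604 = 1.8987
  y_1 = -4.8191 - 0.05*-28.9146 = -3.3734
Step 2: grad_x = 2*6*1.8987 = 22.7842, grad_y = 2*3*-3.3734 = -20.2402
  x_2 = 1.8987 - 0.05*22.7842 = 0.7595
  y_2 = -3.3734 - 0.05*-20.2402 = -2.3614
Step 3: grad_x = 2*6*0.7595 = 9.1137, grad_y = 2*3*-2.3614 = -14.1682
  x_3 = 0.7595 - 0.05*9.1137 = 0.3038
  y_3 = -2.3614 - 0.05*-14.1682 = -1.653
f(0.3038, -1.653) = 6*0.3038^2 + 3*(-1.653)^2 = 8.7505


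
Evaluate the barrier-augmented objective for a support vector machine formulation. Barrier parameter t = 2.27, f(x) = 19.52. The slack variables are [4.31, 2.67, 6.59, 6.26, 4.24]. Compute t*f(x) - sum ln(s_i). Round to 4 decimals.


Step 1: Compute log-barrier.
ln values: [1.4609, 0.9821, 1.8856, 1.8342, 1.4446]
phi = -(1.4609 + 0.9821 + 1.8856 + 1.8342 + 1.4446) = -7.6073
Step 2: Compute augmented objective.
t*f(x) = 2.27*19.52 = 44.3104
Total = 44.3104 - 7.6073 = 36.7031


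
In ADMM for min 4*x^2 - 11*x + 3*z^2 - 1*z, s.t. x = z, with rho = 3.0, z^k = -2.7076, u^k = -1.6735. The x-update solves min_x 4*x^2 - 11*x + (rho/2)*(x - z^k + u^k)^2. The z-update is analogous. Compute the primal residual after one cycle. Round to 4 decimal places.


ADMM iteration with rho = 3.0, z^k = -2.7076, u^k = -1.6735
Step 1: x-update.
Minimize 4*x^2 - 11*x + (3.0/2)*(x + 2.7076 - 1.6735)^2
FOC: (2*4 + 3.0)*x = 11 + 3.0*(-2.7076 + 1.6735)
x^{k+1} = 0.718
Step 2: z-update.
Minimize 3*z^2 - 1*z + (3.0/2)*(0.718 - z - 1.6735)^2
FOC: (2*3 + 3.0)*z = 1 + 3.0*(0.718 - 1.6735)
z^{k+1} = -0.2074
Step 3: u-update.
u^{k+1} = -1.6735 + 0.718 + 0.2074 = -0.7481
Step 4: Primal residual = |0.718 + 0.2074| = 0.9254


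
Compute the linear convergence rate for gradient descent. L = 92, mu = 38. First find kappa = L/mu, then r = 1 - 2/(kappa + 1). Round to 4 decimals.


Step 1: Compute the condition number.
kappa = L/mu = 92/38 = 2.4211
Step 2: Compute the convergence rate.
r = 1 - 2/(kappa + 1) = 1 - 2*mu/(L + mu) = (L - mu)/(L + mu) = 54/130 = 0.4154


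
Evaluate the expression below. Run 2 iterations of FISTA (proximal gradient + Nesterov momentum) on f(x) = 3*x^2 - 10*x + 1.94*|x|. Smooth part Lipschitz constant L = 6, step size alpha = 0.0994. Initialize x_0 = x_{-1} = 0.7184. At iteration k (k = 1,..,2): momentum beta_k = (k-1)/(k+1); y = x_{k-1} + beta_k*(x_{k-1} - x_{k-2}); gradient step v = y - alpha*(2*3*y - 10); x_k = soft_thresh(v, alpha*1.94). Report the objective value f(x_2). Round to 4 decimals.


FISTA on f(x) = 3*x^2 - 10*x + 1.94*|x|
L = 6, alpha = 0.0994
Iteration 1: beta = 0.0, y = 0.7184 + 0.0*(0.7184 - 0.7184) = 0.7184
  grad(y) = -5.6896, v = y - alpha*grad = 1.2839
  prox(v) = soft_thresh(1.2839, 0.1928) = 1.0911
Iteration 2: beta = 0.3333, y = 1.0911 + 0.3333*(1.0911 - 0.7184) = 1.2153
  grad(y) = -2.7079, v = y - alpha*grad = 1.4845
  prox(v) = soft_thresh(1.4845, 0.1928) = 1.2917
f(x_2) = 3*1.2917^2 - 10*1.2917 + 1.94*|1.2917| = -5.4056


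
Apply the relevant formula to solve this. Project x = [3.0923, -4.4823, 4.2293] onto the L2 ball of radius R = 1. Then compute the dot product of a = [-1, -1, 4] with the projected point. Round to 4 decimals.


Step 1: Compute ||x|| (intermediates to 6 decimals).
||x|| = sqrt(3.0923^2 + (-4.4823)^2 + 4.2293^2) = 6.894948
Step 2: Project.
Since ||x|| > R, scale = R/||x|| = 1/6.894948 = 0.145034, proj(x) = scale * x
proj(x) = [0.448489, -0.650086, 0.613392]
Step 3: Dot product.
a^T * proj(x) = -1*0.448489 - 1*(-0.650086) + 4*0.613392 = 2.6552


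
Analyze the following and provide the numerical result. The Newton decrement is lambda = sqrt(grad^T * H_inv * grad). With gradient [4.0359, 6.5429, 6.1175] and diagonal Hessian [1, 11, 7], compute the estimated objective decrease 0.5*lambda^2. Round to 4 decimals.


Step 1: H is diagonal, so H^(-1) * g = [4.0359, 0.5948, 0.8739].
Step 2: g^T H^(-1) g = sum_i g_i^2 / H_ii
  = (4.0359)^2/1 + (6.5429)^2/11 + (6.1175)^2/7
  = 16.2885 + 3.8918 + 5.3463 = 25.5265
Step 3: Objective decrease = 0.5 * g^T H^(-1) g = 12.7633


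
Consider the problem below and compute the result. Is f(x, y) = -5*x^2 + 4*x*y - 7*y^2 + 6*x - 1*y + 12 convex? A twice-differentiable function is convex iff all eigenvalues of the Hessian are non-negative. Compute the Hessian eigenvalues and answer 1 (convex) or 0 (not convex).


The Hessian of f(x,y) = -5*x^2 + 4*x*y - 7*y^2 + 6*x - 1*y + 12 is:
H = [[-10, 4], [4, -14]]
Trace = -10 - 14 = -24
Determinant = -10*-14 - (4)^2 = 124
Discriminant = (-24)^2 - 4*124 = 80.0
Eigenvalues: lambda_1 = -16.4721, lambda_2 = -7.5279
The function is not convex.

0


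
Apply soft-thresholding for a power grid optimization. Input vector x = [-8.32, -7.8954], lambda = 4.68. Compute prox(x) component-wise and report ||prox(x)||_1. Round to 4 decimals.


Soft-thresholding with lambda = 4.68:
prox(-8.32) = sign(-8.32)*max(|-8.32| - 4.68, 0) = -3.64
prox(-7.8954) = sign(-7.8954)*max(|-7.8954| - 4.68, 0) = -3.2154
prox(x) = [-3.64, -3.2154]
||prox(x)||_1 = 3.64 + 3.2154 = 6.8554


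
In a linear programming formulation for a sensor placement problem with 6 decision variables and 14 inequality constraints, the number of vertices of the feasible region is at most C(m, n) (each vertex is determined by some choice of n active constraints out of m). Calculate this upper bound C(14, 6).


Each vertex corresponds to some choice of n active constraints out of m, so the number of vertices is at most C(m, n) = m! / (n!(m-n)!).
m = 14, n = 6
Numerator: 14 * 13 * 12 * 11 * 10 * 9
Denominator: 6! = 720
C(14, 6) = 3003


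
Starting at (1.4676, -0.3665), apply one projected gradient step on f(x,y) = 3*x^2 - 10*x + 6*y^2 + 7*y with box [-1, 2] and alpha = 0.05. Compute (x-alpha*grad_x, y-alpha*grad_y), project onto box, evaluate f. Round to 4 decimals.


Step 1: Compute gradient at (1.4676, -0.3665).
grad_x = 2*3*1.4676 - 10 = -1.1944
grad_y = 2*6*-0.3665 + 7 = 2.602
Step 2: Gradient step.
x_raw = 1.4676 - 0.05*-1.1944 = 1.5273
y_raw = -0.3665 - 0.05*2.602 = -0.4966
Step 3: Project onto [-1, 2].
x_proj = clip(1.5273) = 1.5273
y_proj = clip(-0.4966) = -0.4966
Step 4: Evaluate f.
f(1.5273, -0.4966) = -10.2716


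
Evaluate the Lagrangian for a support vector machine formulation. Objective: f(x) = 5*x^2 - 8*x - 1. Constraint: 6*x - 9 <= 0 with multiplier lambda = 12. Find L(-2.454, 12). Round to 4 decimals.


Step 1: Evaluate f(x).
f(-2.454) = 5*(-2.454)^2 - 8*(-2.454) - 1 = 48.7426
Step 2: Evaluate g(x).
g(-2.454) = 6*-2.454 - 9 = -23.724
Step 3: Compute Lagrangian.
L = 48.7426 + 12*-23.724 = -235.9454


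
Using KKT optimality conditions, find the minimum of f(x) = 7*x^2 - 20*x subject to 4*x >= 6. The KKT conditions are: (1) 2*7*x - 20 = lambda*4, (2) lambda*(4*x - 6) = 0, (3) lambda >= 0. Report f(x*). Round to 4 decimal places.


Step 1: Try lambda = 0 (constraint inactive).
x_unc = 20/(2*7) = 1.4286
Check: 4*1.4286 = 5.7144 < 6 -- violated!
Step 2: Constraint must be active: 4*x = 6
x* = 6/4 = 1.5
lambda = (2*7*1.5 - 20)/4 = 0.25
Step 3: Compute optimal value.
f(x*) = 7*1.5^2 - 20*1.5 = -14.25


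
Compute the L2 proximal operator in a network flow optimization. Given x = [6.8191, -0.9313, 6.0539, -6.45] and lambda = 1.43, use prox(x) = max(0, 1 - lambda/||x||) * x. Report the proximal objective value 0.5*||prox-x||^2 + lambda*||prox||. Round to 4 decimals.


Step 1: Compute ||x||.
||x|| = 11.208
Step 2: Compute scaling factor.
scale = max(0, 1 - 1.43/11.208) = 0.8724
Step 3: prox(x) = [5.9491, -0.8125, 5.2815, -5.6271]
||prox(x)|| = 9.778
Step 4: Proximal objective.
0.5*||prox-x||^2 = 1.0225
lambda*||prox|| = 13.9825
Total = 15.005


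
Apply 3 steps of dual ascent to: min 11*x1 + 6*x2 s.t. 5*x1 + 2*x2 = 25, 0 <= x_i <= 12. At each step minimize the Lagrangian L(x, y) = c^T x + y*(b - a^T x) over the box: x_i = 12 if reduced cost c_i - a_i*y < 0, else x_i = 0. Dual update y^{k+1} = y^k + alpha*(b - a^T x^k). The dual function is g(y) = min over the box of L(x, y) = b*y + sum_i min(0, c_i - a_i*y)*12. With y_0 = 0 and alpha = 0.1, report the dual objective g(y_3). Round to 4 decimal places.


Dual ascent for LP: min 11*x1 + 6*x2, 5*x1 + 2*x2 = 25, 0 <= x_i <= 12
Step 1: y^k = 0.0, reduced costs: (11.0, 6.0)
  x^k = (0.0, 0.0), subgradient = b - a^T x = 25.0
  y^{k+1} = 0.0 + 0.1*25.0 = 2.5
Step 2: y^k = 2.5, reduced costs: (-1.5, 1.0)
  x^k = (12.0, 0.0), subgradient = b - a^T x = -35.0
  y^{k+1} = 2.5 + 0.1*-35.0 = -1.0
Step 3: y^k = -1.0, reduced costs: (16.0, 8.0)
  x^k = (0.0, 0.0), subgradient = b - a^T x = 25.0
  y^{k+1} = -1.0 + 0.1*25.0 = 1.5
Dual objective at y_3 = 1.5: reduced costs (3.5, 3.0), box minimizer x = (0.0, 0.0)
g(y_3) = b*y + (c1 - a1*y)*x1 + (c2 - a2*y)*x2 = 25*1.5 + 3.5*0.0 + 3.0*0.0 = 37.5 + 0.0 + 0.0 = 37.5


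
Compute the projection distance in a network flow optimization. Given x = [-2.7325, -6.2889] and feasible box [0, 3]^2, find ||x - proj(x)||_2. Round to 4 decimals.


Project each component onto [0, 3].
clip(-2.7325) = 0.0, clip(-6.2889) = 0.0
Projection = [0.0, 0.0]
Squared diffs: [7.4666, 39.5503]
Distance = sqrt(47.0169) = 6.8569


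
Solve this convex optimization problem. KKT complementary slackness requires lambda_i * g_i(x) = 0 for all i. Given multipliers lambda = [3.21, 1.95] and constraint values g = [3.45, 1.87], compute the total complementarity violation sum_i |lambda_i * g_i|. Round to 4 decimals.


KKT complementary slackness check:
lambda_1 * g_1 = 3.21 * 3.45 = 11.0745
lambda_2 * g_2 = 1.95 * 1.87 = 3.6465
Total violation = 11.0745 + 3.6465 = 14.721


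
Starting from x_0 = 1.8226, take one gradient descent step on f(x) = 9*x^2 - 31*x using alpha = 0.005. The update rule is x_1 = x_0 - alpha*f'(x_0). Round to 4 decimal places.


We compute the gradient at x_0 and apply the update.
f'(x) = 18*x - 31
f'(1.8226) = 18*1.8226 - 31 = 1.8068
x_1 = 1.8226 - 0.005*1.8068 = 1.8136


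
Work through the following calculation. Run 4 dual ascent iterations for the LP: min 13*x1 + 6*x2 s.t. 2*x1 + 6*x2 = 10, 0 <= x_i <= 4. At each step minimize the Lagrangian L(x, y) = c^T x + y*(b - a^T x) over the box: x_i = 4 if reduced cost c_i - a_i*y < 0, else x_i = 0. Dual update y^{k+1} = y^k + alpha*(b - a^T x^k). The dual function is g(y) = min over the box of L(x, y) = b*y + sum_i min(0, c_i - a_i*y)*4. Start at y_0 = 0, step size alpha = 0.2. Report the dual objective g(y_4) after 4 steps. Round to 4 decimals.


Dual ascent for LP: min 13*x1 + 6*x2, 2*x1 + 6*x2 = 10, 0 <= x_i <= 4
Step 1: y^k = 0.0, reduced costs: (13.0, 6.0)
  x^k = (0.0, 0.0), subgradient = b - a^T x = 10.0
  y^{k+1} = 0.0 + 0.2*10.0 = 2.0
Step 2: y^k = 2.0, reduced costs: (9.0, -6.0)
  x^k = (0.0, 4.0), subgradient = b - a^T x = -14.0
  y^{k+1} = 2.0 + 0.2*-14.0 = -0.8
Step 3: y^k = -0.8, reduced costs: (14.6, 10.8)
  x^k = (0.0, 0.0), subgradient = b - a^T x = 10.0
  y^{k+1} = -0.8 + 0.2*10.0 = 1.2
Step 4: y^k = 1.2, reduced costs: (10.6, -1.2)
  x^k = (0.0, 4.0), subgradient = b - a^T x = -14.0
  y^{k+1} = 1.2 + 0.2*-14.0 = -1.6
Dual objective at y_4 = -1.6: reduced costs (16.2, 15.6), box minimizer x = (0.0, 0.0)
g(y_4) = b*y + (c1 - a1*y)*x1 + (c2 - a2*y)*x2 = 10*(-1.6) + 16.2*0.0 + 15.6*0.0 = -16.0 + 0.0 + 0.0 = -16.0


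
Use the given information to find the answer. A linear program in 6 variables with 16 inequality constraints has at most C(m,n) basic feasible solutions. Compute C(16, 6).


Each vertex corresponds to some choice of n active constraints out of m, so the number of vertices is at most C(m, n) = m! / (n!(m-n)!).
m = 16, n = 6
Numerator: 16 * 15 * 14 * 13 * 12 * 11
Denominator: 6! = 720
C(16, 6) = 8008


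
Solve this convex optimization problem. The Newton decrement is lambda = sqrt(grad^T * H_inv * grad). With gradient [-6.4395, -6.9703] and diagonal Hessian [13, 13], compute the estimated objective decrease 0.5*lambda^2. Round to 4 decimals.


Step 1: H is diagonal, so H^(-1) * g = [-0.4953, -0.5362].
Step 2: g^T H^(-1) g = sum_i g_i^2 / H_ii
  = (-6.4395)^2/13 + (-6.9703)^2/13
  = 3.1898 + 3.7373 = 6.9271
Step 3: Objective decrease = 0.5 * g^T H^(-1) g = 3.4635


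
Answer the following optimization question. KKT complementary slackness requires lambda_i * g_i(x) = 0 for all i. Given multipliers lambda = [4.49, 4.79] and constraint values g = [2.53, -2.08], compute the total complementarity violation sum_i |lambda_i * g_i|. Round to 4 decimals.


KKT complementary slackness check:
lambda_1 * g_1 = 4.49 * 2.53 = 11.3597
lambda_2 * g_2 = 4.79 * -2.08 = -9.9632
Total violation = 11.3597 + 9.9632 = 21.3229


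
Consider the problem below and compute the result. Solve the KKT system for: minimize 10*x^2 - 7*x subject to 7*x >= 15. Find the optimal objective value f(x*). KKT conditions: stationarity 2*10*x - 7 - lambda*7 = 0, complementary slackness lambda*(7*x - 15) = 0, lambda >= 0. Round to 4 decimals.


Step 1: Try lambda = 0 (constraint inactive).
x_unc = 7/(2*10) = 0.35
Check: 7*0.35 = 2.45 < 15 -- violated!
Step 2: Constraint must be active: 7*x = 15
x* = 15/7 = 2.1429 (rounded; the exact value 15/7 is used below)
lambda = (2*10*(15/7) - 7)/7 = 5.1224
Step 3: Compute optimal value.
f(x*) = 10*(15/7)^2 - 7*(15/7) = 30.9184


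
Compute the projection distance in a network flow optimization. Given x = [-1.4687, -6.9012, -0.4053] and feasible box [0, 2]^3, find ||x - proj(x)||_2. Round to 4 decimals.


Project each component onto [0, 2].
clip(-1.4687) = 0.0, clip(-6.9012) = 0.0, clip(-0.4053) = 0.0
Projection = [0.0, 0.0, 0.0]
Squared diffs: [2.1571, 47.6266, 0.1643]
Distance = sqrt(49.948) = 7.0674


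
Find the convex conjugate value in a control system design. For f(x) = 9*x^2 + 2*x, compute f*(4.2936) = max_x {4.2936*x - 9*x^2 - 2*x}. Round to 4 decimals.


f*(y) = sup_x {y*x - a*x^2 - b*x} = sup_x {(y-b)*x - a*x^2}
FOC: (y - b) - 2a*x = 0 => x* = (y - b)/(2a)
x* = (4.2936 - 2)/(2*9) = 0.1274
f*(4.2936) = (y-b)^2/(4a) = (4.2936 - 2)^2/(4*9)
= 5.2606/36 = 0.1461


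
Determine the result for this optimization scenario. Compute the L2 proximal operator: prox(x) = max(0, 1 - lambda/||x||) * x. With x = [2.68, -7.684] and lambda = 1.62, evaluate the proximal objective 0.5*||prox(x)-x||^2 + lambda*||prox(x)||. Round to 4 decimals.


Step 1: Compute ||x||.
||x|| = 8.138
Step 2: Compute scaling factor.
scale = max(0, 1 - 1.62/8.138) = 0.8009
Step 3: prox(x) = [2.1465, -6.1544]
||prox(x)|| = 6.518
Step 4: Proximal objective.
0.5*||prox-x||^2 = 1.3122
lambda*||prox|| = 10.5592
Total = 11.8713


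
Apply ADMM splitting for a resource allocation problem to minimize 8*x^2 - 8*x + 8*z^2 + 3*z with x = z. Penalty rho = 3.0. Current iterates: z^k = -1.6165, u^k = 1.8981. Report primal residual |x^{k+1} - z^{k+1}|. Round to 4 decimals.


ADMM iteration with rho = 3.0, z^k = -1.6165, u^k = 1.8981
Step 1: x-update.
Minimize 8*x^2 - 8*x + (3.0/2)*(x + 1.6165 + 1.8981)^2
FOC: (2*8 + 3.0)*x = 8 + 3.0*(-1.6165 - 1.8981)
x^{k+1} = -0.1339
Step 2: z-update.
Minimize 8*z^2 + 3*z + (3.0/2)*(-0.1339 - z + 1.8981)^2
FOC: (2*8 + 3.0)*z = -3 + 3.0*(-0.1339 + 1.8981)
z^{k+1} = 0.1207
Step 3: u-update.
u^{k+1} = 1.8981 - 0.1339 - 0.1207 = 1.6436
Step 4: Primal residual = |-0.1339 - 0.1207| = 0.2545


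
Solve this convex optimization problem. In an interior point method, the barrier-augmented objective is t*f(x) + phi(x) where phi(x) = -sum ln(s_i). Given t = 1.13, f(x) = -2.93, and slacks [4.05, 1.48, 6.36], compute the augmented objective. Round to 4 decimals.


Step 1: Compute log-barrier.
ln values: [1.3987, 0.392, 1.85]
phi = -(1.3987 + 0.392 + 1.85) = -3.6408
Step 2: Compute augmented objective.
t*f(x) = 1.13*-2.93 = -3.3109
Total = -3.3109 - 3.6408 = -6.9517


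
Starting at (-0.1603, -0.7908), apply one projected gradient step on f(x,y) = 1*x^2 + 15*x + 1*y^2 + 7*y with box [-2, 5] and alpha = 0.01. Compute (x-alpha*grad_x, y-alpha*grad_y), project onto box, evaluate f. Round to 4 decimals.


Step 1: Compute gradient at (-0.1603, -0.7908).
grad_x = 2*1*-0.1603 + 15 = 14.6794
grad_y = 2*1*-0.7908 + 7 = 5.4184
Step 2: Gradient step.
x_raw = -0.1603 - 0.01*14.6794 = -0.3071
y_raw = -0.7908 - 0.01*5.4184 = -0.845
Step 3: Project onto [-2, 5].
x_proj = clip(-0.3071) = -0.3071
y_proj = clip(-0.845) = -0.845
Step 4: Evaluate f.
f(-0.3071, -0.845) = -9.713


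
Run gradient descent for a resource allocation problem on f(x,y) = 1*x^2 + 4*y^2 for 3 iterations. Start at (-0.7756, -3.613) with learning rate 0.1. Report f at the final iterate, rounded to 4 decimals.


Gradient descent on f(x,y) = 1*x^2 + 4*y^2.
Starting point: (-0.7756, -3.613), alpha = 0.1
Step 1: grad_x = 2*1*-0.7756 = -1.5512, grad_y = 2*4*-3.613 = -28.904
  x_1 = -0.7756 - 0.1*-1.5512 = -0.6205
  y_1 = -3.613 - 0.1*-28.904 = -0.7226
Step 2: grad_x = 2*1*-0.6205 = -1.241, grad_y = 2*4*-0.7226 = -5.7808
  x_2 = -0.6205 - 0.1*-1.241 = -0.4964
  y_2 = -0.7226 - 0.1*-5.7808 = -0.1445
Step 3: grad_x = 2*1*-0.4964 = -0.9928, grad_y = 2*4*-0.1445 = -1.1562
  x_3 = -0.4964 - 0.1*-0.9928 = -0.3971
  y_3 = -0.1445 - 0.1*-1.1562 = -0.0289
f(-0.3971, -0.0289) = 1*(-0.3971)^2 + 4*(-0.0289)^2 = 0.161


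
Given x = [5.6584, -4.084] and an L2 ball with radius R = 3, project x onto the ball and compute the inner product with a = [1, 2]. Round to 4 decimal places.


Step 1: Compute ||x|| (intermediates to 6 decimals).
||x|| = sqrt(5.6584^2 + (-4.084)^2) = 6.978291
Step 2: Project.
Since ||x|| > R, scale = R/||x|| = 3/6.978291 = 0.429905, proj(x) = scale * x
proj(x) = [2.432574, -1.755732]
Step 3: Dot product.
a^T * proj(x) = 1*2.432574 + 2*(-1.755732) = -1.0789


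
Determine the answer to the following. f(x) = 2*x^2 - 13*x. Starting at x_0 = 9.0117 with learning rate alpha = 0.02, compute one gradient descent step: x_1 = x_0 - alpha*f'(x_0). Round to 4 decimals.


We compute the gradient at x_0 and apply the update.
f'(x) = 4*x - 13
f'(9.0117) = 4*9.0117 - 13 = 23.0468
x_1 = 9.0117 - 0.02*23.0468 = 8.5508


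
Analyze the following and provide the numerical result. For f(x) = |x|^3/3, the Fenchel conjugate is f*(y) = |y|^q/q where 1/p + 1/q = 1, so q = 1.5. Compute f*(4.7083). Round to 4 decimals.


The conjugate exponent q satisfies 1/p + 1/q = 1.
p = 3, so q = 3/(3 - 1) = 1.5
|y|^q = 4.7083^1.5 = 10.2164
f*(4.7083) = 10.2164 / 1.5 = 6.8109


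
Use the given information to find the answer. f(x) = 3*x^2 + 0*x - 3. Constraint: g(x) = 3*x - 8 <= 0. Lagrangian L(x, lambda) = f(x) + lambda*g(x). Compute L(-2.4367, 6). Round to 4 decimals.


Step 1: Evaluate f(x).
f(-2.4367) = 3*(-2.4367)^2 + 0*(-2.4367) - 3 = 14.8125
Step 2: Evaluate g(x).
g(-2.4367) = 3*-2.4367 - 8 = -15.3101
Step 3: Compute Lagrangian.
L = 14.8125 + 6*-15.3101 = -77.0481


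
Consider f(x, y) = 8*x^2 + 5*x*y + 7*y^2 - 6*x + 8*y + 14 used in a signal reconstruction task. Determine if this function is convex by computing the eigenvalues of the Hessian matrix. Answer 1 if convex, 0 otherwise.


The Hessian of f(x,y) = 8*x^2 + 5*x*y + 7*y^2 - 6*x + 8*y + 14 is:
H = [[16, 5], [5, 14]]
Trace = 16 + 14 = 30
Determinant = 16*14 - (5)^2 = 199
Discriminant = (30)^2 - 4*199 = 104.0
Eigenvalues: lambda_1 = 9.901, lambda_2 = 20.099
The function is convex.

1


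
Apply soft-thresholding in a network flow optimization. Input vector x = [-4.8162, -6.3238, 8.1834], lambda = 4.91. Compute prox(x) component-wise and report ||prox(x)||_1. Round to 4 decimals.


Soft-thresholding with lambda = 4.91:
prox(-4.8162) = sign(-4.8162)*max(|-4.8162| - 4.91, 0) = 0.0
prox(-6.3238) = sign(-6.3238)*max(|-6.3238| - 4.91, 0) = -1.4138
prox(8.1834) = sign(8.1834)*max(|8.1834| - 4.91, 0) = 3.2734
prox(x) = [0.0, -1.4138, 3.2734]
||prox(x)||_1 = 0.0 + 1.4138 + 3.2734 = 4.6872


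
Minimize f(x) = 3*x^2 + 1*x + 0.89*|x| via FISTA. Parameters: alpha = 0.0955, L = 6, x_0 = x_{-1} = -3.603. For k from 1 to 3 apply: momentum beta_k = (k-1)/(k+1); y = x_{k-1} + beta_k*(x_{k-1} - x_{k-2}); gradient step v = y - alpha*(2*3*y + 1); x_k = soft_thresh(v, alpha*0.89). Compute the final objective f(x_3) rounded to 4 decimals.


FISTA on f(x) = 3*x^2 + 1*x + 0.89*|x|
L = 6, alpha = 0.0955
Iteration 1: beta = 0.0, y = -3.603 + 0.0*(-3.603 + 3.603) = -3.603
  grad(y) = -20.618, v = y - alpha*grad = -1.634
  prox(v) = soft_thresh(-1.634, 0.085) = -1.549
Iteration 2: beta = 0.3333, y = -1.549 + 0.3333*(-1.549 + 3.603) = -0.8643
  grad(y) = -4.1859, v = y - alpha*grad = -0.4646
  prox(v) = soft_thresh(-0.4646, 0.085) = -0.3796
Iteration 3: beta = 0.5, y = -0.3796 + 0.5*(-0.3796 + 1.549) = 0.2051
  grad(y) = 2.2309, v = y - alpha*grad = -0.0079
  prox(v) = soft_thresh(-0.0079, 0.085) = 0.0
f(x_3) = 3*0.0^2 + 1*0.0 + 0.89*|0.0| = 0.0


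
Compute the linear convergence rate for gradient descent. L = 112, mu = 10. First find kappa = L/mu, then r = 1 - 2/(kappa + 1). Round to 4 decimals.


Step 1: Compute the condition number.
kappa = L/mu = 112/10 = 11.2
Step 2: Compute the convergence rate.
r = 1 - 2/(kappa + 1) = 1 - 2*mu/(L + mu) = (L - mu)/(L + mu) = 102/122 = 0.8361


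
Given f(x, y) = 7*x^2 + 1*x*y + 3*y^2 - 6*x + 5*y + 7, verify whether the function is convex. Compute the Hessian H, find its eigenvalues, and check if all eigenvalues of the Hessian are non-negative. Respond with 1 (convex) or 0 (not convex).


The Hessian of f(x,y) = 7*x^2 + 1*x*y + 3*y^2 - 6*x + 5*y + 7 is:
H = [[14, 1], [1, 6]]
Trace = 14 + 6 = 20
Determinant = 14*6 - (1)^2 = 83
Discriminant = (20)^2 - 4*83 = 68.0
Eigenvalues: lambda_1 = 5.8769, lambda_2 = 14.1231
The function is convex.

1


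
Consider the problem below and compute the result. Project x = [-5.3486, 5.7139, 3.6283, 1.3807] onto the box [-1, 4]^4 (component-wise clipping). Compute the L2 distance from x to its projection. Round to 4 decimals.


Project each component onto [-1, 4].
clip(-5.3486) = -1.0, clip(5.7139) = 4.0, clip(3.6283) = 3.6283, clip(1.3807) = 1.3807
Projection = [-1.0, 4.0, 3.6283, 1.3807]
Squared diffs: [18.9103, 2.9375, 0.0, 0.0]
Distance = sqrt(21.8478) = 4.6742


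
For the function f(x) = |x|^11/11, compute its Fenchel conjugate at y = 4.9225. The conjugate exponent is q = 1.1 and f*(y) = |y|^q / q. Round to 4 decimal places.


The conjugate exponent q satisfies 1/p + 1/q = 1.
p = 11, so q = 11/(11 - 1) = 1.1
|y|^q = 4.9225^1.1 = 5.773
f*(4.9225) = 5.773 / 1.1 = 5.2482


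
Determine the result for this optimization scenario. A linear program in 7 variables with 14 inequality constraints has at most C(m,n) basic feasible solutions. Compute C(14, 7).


Each vertex corresponds to some choice of n active constraints out of m, so the number of vertices is at most C(m, n) = m! / (n!(m-n)!).
m = 14, n = 7
Numerator: 14 * 13 * 12 * 11 * 10 * 9 * 8
Denominator: 7! = 5040
C(14, 7) = 3432


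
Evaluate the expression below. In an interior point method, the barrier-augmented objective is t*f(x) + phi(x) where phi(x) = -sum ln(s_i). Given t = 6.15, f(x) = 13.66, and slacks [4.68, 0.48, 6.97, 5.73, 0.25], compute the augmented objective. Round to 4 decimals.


Step 1: Compute log-barrier.
ln values: [1.5433, -0.734, 1.9416, 1.7457, -1.3863]
phi = -(1.5433 - 0.734 + 1.9416 + 1.7457 - 1.3863) = -3.1104
Step 2: Compute augmented objective.
t*f(x) = 6.15*13.66 = 84.009
Total = 84.009 - 3.1104 = 80.8986


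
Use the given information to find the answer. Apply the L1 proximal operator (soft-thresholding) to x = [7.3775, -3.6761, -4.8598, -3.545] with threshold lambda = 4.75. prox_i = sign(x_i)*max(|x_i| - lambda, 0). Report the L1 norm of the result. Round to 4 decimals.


Soft-thresholding with lambda = 4.75:
prox(7.3775) = sign(7.3775)*max(|7.3775| - 4.75, 0) = 2.6275
prox(-3.6761) = sign(-3.6761)*max(|-3.6761| - 4.75, 0) = 0.0
prox(-4.8598) = sign(-4.8598)*max(|-4.8598| - 4.75, 0) = -0.1098
prox(-3.545) = sign(-3.545)*max(|-3.545| - 4.75, 0) = 0.0
prox(x) = [2.6275, 0.0, -0.1098, 0.0]
||prox(x)||_1 = 2.6275 + 0.0 + 0.1098 + 0.0 = 2.7373


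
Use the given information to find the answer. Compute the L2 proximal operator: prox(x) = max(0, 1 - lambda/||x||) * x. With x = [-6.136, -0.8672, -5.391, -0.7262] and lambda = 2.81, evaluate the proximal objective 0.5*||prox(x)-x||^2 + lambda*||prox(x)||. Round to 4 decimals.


Step 1: Compute ||x||.
||x|| = 8.2458
Step 2: Compute scaling factor.
scale = max(0, 1 - 2.81/8.2458) = 0.6592
Step 3: prox(x) = [-4.045, -0.5717, -3.5539, -0.4787]
||prox(x)|| = 5.4358
Step 4: Proximal objective.
0.5*||prox-x||^2 = 3.9481
lambda*||prox|| = 15.2746
Total = 19.2226


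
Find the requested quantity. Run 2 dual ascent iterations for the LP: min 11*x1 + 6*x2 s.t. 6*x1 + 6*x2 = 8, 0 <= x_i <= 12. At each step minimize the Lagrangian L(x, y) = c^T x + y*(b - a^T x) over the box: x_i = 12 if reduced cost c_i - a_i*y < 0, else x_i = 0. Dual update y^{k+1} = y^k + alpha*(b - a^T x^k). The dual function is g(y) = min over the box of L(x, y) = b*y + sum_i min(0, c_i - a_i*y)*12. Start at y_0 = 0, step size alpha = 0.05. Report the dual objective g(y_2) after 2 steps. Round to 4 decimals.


Dual ascent for LP: min 11*x1 + 6*x2, 6*x1 + 6*x2 = 8, 0 <= x_i <= 12
Step 1: y^k = 0.0, reduced costs: (11.0, 6.0)
  x^k = (0.0, 0.0), subgradient = b - a^T x = 8.0
  y^{k+1} = 0.0 + 0.05*8.0 = 0.4
Step 2: y^k = 0.4, reduced costs: (8.6, 3.6)
  x^k = (0.0, 0.0), subgradient = b - a^T x = 8.0
  y^{k+1} = 0.4 + 0.05*8.0 = 0.8
Dual objective at y_2 = 0.8: reduced costs (6.2, 1.2), box minimizer x = (0.0, 0.0)
g(y_2) = b*y + (c1 - a1*y)*x1 + (c2 - a2*y)*x2 = 8*0.8 + 6.2*0.0 + 1.2*0.0 = 6.4 + 0.0 + 0.0 = 6.4


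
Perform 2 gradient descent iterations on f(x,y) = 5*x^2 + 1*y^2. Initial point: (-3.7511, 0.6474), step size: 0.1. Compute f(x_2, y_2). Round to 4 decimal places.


Gradient descent on f(x,y) = 5*x^2 + 1*y^2.
Starting point: (-3.7511, 0.6474), alpha = 0.1
Step 1: grad_x = 2*5*-3.7511 = -37.511, grad_y = 2*1*0.6474 = 1.2948
  x_1 = -3.7511 - 0.1*-37.511 = 0.0
  y_1 = 0.6474 - 0.1*1.2948 = 0.5179
Step 2: grad_x = 2*5*0.0 = 0.0, grad_y = 2*1*0.5179 = 1.0358
  x_2 = 0.0 - 0.1*0.0 = 0.0
  y_2 = 0.5179 - 0.1*1.0358 = 0.4143
f(0.0, 0.4143) = 5*0.0^2 + 1*0.4143^2 = 0.1717


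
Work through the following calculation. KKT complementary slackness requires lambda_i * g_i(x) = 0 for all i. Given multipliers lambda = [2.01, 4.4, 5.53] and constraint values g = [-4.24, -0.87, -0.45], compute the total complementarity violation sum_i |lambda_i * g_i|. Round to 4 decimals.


KKT complementary slackness check:
lambda_1 * g_1 = 2.01 * -4.24 = -8.5224
lambda_2 * g_2 = 4.4 * -0.87 = -3.828
lambda_3 * g_3 = 5.53 * -0.45 = -2.4885
Total violation = 8.5224 + 3.828 + 2.4885 = 14.8389


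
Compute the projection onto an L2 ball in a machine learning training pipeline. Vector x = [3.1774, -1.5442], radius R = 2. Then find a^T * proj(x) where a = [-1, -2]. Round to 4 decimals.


Step 1: Compute ||x|| (intermediates to 6 decimals).
||x|| = sqrt(3.1774^2 + (-1.5442)^2) = 3.532764
Step 2: Project.
Since ||x|| > R, scale = R/||x|| = 2/3.532764 = 0.566129, proj(x) = scale * x
proj(x) = [1.798818, -0.874216]
Step 3: Dot product.
a^T * proj(x) = -1*1.798818 - 2*(-0.874216) = -0.0504


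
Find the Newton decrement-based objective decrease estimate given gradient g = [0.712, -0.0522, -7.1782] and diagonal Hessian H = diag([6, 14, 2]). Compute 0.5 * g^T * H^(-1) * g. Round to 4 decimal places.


Step 1: H is diagonal, so H^(-1) * g = [0.1187, -0.0037, -3.5891].
Step 2: g^T H^(-1) g = sum_i g_i^2 / H_ii
  = (0.712)^2/6 + (-0.0522)^2/14 + (-7.1782)^2/2
  = 0.0845 + 0.0002 + 25.7633 = 25.848
Step 3: Objective decrease = 0.5 * g^T H^(-1) g = 12.924


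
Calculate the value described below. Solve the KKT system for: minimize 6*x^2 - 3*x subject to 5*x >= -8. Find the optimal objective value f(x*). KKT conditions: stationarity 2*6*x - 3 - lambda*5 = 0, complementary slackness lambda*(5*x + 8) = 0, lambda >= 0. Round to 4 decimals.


Step 1: Try lambda = 0 (constraint inactive).
Stationarity: 2*6*x - 3 = 0
x* = 3/(2*6) = 0.25
Check constraint: 5*0.25 = 1.25 >= -8 -- satisfied.
Step 2: Compute optimal value.
f(x*) = 6*0.25^2 - 3*0.25 = -0.375


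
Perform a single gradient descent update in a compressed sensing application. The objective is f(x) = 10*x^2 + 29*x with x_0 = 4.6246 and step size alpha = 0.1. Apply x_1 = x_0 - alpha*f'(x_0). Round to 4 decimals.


We compute the gradient at x_0 and apply the update.
f'(x) = 20*x + 29
f'(4.6246) = 20*4.6246 + 29 = 121.492
x_1 = 4.6246 - 0.1*121.492 = -7.5246


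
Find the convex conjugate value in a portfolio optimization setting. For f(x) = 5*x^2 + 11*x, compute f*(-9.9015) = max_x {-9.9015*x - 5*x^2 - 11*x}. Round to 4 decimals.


f*(y) = sup_x {y*x - a*x^2 - b*x} = sup_x {(y-b)*x - a*x^2}
FOC: (y - b) - 2a*x = 0 => x* = (y - b)/(2a)
x* = (-9.9015 - 11)/(2*5) = -2.0902
f*(-9.9015) = (y-b)^2/(4a) = (-9.9015 - 11)^2/(4*5)
= 436.8727/20 = 21.8436


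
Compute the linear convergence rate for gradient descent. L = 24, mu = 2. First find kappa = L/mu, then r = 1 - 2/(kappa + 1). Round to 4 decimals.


Step 1: Compute the condition number.
kappa = L/mu = 24/2 = 12.0
Step 2: Compute the convergence rate.
r = 1 - 2/(kappa + 1) = 1 - 2*mu/(L + mu) = (L - mu)/(L + mu) = 22/26 = 0.8462


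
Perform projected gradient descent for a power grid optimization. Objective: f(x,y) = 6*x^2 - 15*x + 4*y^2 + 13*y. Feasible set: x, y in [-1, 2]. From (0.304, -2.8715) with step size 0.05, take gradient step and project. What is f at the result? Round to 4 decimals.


Step 1: Compute gradient at (0.304, -2.8715).
grad_x = 2*6*0.304 - 15 = -11.352
grad_y = 2*4*-2.8715 + 13 = -9.972
Step 2: Gradient step.
x_raw = 0.304 - 0.05*-11.352 = 0.8716
y_raw = -2.8715 - 0.05*-9.972 = -2.3729
Step 3: Project onto [-1, 2].
x_proj = clip(0.8716) = 0.8716
y_proj = clip(-2.3729) = -1.0
Step 4: Evaluate f.
f(0.8716, -1.0) = -17.5159


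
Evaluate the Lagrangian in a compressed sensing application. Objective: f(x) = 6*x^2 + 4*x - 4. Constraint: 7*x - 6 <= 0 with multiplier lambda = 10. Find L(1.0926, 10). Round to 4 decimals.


Step 1: Evaluate f(x).
f(1.0926) = 6*1.0926^2 + 4*1.0926 - 4 = 7.533
Step 2: Evaluate g(x).
g(1.0926) = 7*1.0926 - 6 = 1.6482
Step 3: Compute Lagrangian.
L = 7.533 + 10*1.6482 = 24.015


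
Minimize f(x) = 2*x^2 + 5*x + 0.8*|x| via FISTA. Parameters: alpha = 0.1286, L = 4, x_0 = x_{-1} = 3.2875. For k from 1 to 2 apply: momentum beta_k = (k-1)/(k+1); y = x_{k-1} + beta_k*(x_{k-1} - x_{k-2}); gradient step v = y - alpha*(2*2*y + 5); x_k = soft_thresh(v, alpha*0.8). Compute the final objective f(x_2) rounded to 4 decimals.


FISTA on f(x) = 2*x^2 + 5*x + 0.8*|x|
L = 4, alpha = 0.1286
Iteration 1: beta = 0.0, y = 3.2875 + 0.0*(3.2875 - 3.2875) = 3.2875
  grad(y) = 18.15, v = y - alpha*grad = 0.9534
  prox(v) = soft_thresh(0.9534, 0.1029) = 0.8505
Iteration 2: beta = 0.3333, y = 0.8505 + 0.3333*(0.8505 - 3.2875) = 0.0382
  grad(y) = 5.1528, v = y - alpha*grad = -0.6244
  prox(v) = soft_thresh(-0.6244, 0.1029) = -0.5216
f(x_2) = 2*(-0.5216)^2 + 5*(-0.5216) + 0.8*|-0.5216| = -1.6465


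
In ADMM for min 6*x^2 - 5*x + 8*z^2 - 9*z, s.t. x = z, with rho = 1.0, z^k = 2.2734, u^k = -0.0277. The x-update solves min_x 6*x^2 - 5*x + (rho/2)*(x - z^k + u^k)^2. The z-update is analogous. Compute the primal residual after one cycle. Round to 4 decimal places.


ADMM iteration with rho = 1.0, z^k = 2.2734, u^k = -0.0277
Step 1: x-update.
Minimize 6*x^2 - 5*x + (1.0/2)*(x - 2.2734 - 0.0277)^2
FOC: (2*6 + 1.0)*x = 5 + 1.0*(2.2734 + 0.0277)
x^{k+1} = 0.5616
Step 2: z-update.
Minimize 8*z^2 - 9*z + (1.0/2)*(0.5616 - z - 0.0277)^2
FOC: (2*8 + 1.0)*z = 9 + 1.0*(0.5616 - 0.0277)
z^{k+1} = 0.5608
Step 3: u-update.
u^{k+1} = -0.0277 + 0.5616 - 0.5608 = -0.0269
Step 4: Primal residual = |0.5616 - 0.5608| = 0.0008


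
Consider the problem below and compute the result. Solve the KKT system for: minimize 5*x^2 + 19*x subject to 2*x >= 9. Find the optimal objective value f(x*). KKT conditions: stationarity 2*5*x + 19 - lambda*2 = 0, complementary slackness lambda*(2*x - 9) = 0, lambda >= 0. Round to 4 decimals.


Step 1: Try lambda = 0 (constraint inactive).
x_unc = -19/(2*5) = -1.9
Check: 2*-1.9 = -3.8 < 9 -- violated!
Step 2: Constraint must be active: 2*x = 9
x* = 9/2 = 4.5
lambda = (2*5*4.5 + 19)/2 = 32.0
Step 3: Compute optimal value.
f(x*) = 5*4.5^2 + 19*4.5 = 186.75
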